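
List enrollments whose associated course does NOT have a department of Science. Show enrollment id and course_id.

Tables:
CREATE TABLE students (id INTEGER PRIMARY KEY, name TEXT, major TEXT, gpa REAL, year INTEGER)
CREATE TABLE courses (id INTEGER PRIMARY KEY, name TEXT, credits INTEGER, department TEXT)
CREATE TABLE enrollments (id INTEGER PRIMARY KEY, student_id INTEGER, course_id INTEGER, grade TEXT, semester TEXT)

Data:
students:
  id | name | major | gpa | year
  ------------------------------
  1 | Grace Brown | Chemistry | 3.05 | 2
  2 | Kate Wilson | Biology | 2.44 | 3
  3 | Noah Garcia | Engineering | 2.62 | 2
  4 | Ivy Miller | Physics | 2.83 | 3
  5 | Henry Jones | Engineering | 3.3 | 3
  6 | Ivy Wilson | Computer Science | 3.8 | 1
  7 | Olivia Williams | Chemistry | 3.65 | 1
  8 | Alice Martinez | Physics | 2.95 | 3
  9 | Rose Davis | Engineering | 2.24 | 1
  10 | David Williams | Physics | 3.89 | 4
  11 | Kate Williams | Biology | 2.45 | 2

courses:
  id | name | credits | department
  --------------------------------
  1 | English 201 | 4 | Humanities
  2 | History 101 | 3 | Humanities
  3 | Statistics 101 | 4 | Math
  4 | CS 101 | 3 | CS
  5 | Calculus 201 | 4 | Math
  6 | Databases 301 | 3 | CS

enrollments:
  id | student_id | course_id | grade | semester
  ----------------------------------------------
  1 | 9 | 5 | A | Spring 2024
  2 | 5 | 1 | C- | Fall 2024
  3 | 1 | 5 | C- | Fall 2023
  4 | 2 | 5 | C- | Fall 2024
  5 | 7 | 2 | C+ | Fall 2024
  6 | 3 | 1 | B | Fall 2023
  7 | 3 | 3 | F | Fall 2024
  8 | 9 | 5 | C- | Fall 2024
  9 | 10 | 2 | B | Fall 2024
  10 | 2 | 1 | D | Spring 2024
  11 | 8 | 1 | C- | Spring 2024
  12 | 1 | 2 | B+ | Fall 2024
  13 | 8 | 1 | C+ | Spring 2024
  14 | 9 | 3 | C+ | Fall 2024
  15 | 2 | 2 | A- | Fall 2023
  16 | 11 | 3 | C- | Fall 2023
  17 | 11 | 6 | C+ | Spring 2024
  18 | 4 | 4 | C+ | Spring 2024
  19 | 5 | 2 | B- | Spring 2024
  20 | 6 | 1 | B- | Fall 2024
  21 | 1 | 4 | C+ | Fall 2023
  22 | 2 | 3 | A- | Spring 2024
SELECT id, course_id FROM enrollments WHERE course_id NOT IN (SELECT id FROM courses WHERE department = 'Science')

Execution result:
id | course_id
1 | 5
2 | 1
3 | 5
4 | 5
5 | 2
6 | 1
7 | 3
8 | 5
9 | 2
10 | 1
11 | 1
12 | 2
13 | 1
14 | 3
15 | 2
16 | 3
17 | 6
18 | 4
19 | 2
20 | 1
21 | 4
22 | 3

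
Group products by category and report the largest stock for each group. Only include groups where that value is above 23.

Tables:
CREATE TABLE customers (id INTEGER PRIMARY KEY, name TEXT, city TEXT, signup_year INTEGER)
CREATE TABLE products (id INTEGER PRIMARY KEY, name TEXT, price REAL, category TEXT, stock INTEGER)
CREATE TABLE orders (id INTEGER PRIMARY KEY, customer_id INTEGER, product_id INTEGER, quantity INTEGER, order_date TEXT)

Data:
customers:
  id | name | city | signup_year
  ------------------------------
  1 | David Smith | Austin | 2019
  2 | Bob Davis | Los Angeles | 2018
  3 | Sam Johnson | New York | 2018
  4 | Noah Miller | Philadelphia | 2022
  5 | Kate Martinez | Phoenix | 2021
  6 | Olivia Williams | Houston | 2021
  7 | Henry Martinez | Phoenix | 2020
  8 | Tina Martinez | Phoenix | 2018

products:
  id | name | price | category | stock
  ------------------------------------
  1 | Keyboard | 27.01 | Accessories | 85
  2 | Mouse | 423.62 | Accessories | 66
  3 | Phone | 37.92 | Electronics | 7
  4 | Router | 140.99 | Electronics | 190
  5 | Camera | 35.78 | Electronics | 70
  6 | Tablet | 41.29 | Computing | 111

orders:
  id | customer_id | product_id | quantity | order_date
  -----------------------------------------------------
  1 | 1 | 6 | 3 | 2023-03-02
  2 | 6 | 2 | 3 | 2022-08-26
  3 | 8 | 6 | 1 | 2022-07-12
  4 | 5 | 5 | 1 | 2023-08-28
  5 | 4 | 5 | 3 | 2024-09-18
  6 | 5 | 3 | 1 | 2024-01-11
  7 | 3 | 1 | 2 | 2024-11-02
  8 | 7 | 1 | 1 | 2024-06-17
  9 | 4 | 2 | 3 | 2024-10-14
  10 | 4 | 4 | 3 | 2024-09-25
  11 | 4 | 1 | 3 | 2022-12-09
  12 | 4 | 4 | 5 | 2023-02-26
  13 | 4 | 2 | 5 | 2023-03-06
SELECT category, MAX(stock) AS max_stock FROM products GROUP BY category HAVING MAX(stock) > 23

Execution result:
category | max_stock
Accessories | 85
Computing | 111
Electronics | 190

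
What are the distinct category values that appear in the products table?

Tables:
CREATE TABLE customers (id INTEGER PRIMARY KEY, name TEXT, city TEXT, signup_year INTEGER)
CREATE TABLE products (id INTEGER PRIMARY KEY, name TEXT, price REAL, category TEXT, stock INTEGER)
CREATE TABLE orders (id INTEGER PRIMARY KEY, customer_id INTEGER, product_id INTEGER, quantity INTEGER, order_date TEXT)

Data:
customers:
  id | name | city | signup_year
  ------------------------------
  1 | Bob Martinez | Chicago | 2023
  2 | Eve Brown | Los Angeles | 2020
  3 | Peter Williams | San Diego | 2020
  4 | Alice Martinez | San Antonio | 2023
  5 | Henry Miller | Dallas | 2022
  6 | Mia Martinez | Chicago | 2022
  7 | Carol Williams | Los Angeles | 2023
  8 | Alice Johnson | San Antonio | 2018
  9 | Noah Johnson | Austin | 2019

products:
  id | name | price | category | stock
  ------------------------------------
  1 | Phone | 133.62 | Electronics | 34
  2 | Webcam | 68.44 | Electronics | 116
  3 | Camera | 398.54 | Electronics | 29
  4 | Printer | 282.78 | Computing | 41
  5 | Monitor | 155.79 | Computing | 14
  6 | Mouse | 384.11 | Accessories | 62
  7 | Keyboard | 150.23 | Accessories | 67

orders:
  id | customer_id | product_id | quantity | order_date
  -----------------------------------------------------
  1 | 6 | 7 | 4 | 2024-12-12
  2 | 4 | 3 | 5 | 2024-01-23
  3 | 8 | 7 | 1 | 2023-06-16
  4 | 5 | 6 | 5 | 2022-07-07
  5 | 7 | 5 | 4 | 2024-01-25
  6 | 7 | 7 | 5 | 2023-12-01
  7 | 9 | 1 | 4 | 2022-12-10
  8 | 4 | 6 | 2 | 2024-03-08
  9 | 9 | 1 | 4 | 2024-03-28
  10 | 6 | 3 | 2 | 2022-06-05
SELECT DISTINCT category FROM products

Execution result:
category
Electronics
Computing
Accessories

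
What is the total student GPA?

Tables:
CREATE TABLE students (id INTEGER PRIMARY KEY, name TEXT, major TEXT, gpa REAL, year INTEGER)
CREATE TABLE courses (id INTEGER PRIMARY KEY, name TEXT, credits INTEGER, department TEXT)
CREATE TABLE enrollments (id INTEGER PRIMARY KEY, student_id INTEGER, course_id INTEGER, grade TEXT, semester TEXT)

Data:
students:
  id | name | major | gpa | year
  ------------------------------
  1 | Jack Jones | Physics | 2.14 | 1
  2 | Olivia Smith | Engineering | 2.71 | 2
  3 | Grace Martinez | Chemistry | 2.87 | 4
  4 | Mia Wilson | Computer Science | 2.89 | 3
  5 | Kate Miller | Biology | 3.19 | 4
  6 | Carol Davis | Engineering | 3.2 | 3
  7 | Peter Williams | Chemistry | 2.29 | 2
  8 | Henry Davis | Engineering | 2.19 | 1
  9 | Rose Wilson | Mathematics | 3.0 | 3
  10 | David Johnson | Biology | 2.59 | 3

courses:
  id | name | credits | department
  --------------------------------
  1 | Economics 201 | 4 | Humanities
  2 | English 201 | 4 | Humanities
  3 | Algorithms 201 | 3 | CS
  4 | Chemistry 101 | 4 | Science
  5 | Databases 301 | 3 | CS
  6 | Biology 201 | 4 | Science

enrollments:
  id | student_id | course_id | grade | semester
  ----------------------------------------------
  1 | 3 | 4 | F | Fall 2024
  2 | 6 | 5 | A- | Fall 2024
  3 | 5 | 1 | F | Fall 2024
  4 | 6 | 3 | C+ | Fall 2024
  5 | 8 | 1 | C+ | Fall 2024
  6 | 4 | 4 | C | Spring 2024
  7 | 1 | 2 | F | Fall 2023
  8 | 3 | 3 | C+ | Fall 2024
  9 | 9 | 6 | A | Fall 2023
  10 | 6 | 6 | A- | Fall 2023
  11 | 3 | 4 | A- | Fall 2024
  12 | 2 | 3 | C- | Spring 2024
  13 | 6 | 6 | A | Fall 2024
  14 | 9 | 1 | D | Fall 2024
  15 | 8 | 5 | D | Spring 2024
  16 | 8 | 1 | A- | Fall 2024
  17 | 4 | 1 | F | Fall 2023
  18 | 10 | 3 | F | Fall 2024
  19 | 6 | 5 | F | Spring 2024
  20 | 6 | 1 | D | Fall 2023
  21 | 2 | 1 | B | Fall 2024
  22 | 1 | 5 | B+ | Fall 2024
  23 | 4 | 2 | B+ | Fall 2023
SELECT SUM(gpa) FROM students

Execution result:
27.07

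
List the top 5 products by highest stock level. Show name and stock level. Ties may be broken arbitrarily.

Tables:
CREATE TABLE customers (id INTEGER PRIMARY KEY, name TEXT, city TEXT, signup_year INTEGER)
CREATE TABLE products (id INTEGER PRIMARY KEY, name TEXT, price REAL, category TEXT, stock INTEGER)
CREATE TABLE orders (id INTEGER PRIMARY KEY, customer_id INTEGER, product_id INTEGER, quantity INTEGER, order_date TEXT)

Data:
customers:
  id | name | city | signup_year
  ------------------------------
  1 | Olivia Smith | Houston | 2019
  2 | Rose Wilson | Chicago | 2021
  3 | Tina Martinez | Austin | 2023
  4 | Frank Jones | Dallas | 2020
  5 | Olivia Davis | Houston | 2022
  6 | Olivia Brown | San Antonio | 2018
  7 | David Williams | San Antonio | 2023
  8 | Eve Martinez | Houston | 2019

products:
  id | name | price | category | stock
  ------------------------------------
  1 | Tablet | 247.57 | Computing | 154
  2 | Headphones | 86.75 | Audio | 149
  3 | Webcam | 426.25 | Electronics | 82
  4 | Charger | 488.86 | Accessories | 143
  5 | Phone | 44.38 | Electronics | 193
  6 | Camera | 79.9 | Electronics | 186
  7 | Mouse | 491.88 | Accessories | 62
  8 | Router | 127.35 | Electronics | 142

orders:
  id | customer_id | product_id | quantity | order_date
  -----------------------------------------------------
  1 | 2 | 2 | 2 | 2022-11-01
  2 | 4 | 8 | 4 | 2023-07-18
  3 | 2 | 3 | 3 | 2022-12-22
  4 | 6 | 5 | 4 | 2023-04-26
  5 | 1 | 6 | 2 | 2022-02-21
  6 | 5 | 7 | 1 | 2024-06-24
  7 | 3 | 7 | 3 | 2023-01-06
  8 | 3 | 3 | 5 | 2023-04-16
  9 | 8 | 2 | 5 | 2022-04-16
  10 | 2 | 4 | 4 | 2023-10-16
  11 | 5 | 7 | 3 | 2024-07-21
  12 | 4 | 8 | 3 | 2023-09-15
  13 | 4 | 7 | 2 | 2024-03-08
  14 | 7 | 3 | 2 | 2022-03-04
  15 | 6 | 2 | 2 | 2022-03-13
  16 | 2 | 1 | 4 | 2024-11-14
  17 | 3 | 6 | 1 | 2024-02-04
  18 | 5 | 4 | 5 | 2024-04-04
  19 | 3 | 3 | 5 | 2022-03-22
SELECT name, stock FROM products ORDER BY stock DESC LIMIT 5

Execution result:
name | stock
Phone | 193
Camera | 186
Tablet | 154
Headphones | 149
Charger | 143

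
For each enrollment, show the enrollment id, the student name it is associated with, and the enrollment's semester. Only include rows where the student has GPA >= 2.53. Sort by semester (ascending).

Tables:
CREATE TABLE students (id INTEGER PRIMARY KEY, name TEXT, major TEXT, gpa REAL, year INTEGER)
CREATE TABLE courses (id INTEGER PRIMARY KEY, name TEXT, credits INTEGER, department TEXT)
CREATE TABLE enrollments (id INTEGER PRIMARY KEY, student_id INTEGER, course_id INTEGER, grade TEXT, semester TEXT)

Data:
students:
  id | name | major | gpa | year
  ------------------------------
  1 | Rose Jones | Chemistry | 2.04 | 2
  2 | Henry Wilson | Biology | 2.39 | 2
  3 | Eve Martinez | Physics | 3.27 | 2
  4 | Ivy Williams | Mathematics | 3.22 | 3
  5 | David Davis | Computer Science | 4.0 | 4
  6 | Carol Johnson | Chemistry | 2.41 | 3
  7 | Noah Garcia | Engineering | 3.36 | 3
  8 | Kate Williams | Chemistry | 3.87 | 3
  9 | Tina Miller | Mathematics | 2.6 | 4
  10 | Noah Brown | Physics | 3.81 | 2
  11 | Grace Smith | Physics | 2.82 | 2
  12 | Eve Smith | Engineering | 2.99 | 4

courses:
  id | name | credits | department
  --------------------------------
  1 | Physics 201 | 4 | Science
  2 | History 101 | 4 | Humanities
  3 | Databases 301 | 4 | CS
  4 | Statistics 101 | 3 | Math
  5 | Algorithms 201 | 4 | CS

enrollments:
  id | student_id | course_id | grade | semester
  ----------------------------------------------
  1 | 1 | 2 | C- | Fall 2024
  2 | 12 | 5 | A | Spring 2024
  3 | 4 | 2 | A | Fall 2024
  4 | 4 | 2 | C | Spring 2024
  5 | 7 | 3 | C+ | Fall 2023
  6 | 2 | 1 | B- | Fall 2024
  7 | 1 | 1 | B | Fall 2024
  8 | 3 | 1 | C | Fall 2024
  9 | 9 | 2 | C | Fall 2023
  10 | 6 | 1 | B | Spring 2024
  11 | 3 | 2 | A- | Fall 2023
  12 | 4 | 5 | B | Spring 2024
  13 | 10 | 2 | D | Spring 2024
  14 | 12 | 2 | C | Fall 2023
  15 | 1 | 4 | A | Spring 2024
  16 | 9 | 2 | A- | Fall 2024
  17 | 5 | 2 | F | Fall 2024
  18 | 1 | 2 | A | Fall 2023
SELECT c.id, p.name AS student, c.semester FROM enrollments c JOIN students p ON c.student_id = p.id WHERE p.gpa >= 2.53 ORDER BY c.semester ASC

Execution result:
id | student | semester
5 | Noah Garcia | Fall 2023
9 | Tina Miller | Fall 2023
11 | Eve Martinez | Fall 2023
14 | Eve Smith | Fall 2023
3 | Ivy Williams | Fall 2024
8 | Eve Martinez | Fall 2024
16 | Tina Miller | Fall 2024
17 | David Davis | Fall 2024
2 | Eve Smith | Spring 2024
4 | Ivy Williams | Spring 2024
12 | Ivy Williams | Spring 2024
13 | Noah Brown | Spring 2024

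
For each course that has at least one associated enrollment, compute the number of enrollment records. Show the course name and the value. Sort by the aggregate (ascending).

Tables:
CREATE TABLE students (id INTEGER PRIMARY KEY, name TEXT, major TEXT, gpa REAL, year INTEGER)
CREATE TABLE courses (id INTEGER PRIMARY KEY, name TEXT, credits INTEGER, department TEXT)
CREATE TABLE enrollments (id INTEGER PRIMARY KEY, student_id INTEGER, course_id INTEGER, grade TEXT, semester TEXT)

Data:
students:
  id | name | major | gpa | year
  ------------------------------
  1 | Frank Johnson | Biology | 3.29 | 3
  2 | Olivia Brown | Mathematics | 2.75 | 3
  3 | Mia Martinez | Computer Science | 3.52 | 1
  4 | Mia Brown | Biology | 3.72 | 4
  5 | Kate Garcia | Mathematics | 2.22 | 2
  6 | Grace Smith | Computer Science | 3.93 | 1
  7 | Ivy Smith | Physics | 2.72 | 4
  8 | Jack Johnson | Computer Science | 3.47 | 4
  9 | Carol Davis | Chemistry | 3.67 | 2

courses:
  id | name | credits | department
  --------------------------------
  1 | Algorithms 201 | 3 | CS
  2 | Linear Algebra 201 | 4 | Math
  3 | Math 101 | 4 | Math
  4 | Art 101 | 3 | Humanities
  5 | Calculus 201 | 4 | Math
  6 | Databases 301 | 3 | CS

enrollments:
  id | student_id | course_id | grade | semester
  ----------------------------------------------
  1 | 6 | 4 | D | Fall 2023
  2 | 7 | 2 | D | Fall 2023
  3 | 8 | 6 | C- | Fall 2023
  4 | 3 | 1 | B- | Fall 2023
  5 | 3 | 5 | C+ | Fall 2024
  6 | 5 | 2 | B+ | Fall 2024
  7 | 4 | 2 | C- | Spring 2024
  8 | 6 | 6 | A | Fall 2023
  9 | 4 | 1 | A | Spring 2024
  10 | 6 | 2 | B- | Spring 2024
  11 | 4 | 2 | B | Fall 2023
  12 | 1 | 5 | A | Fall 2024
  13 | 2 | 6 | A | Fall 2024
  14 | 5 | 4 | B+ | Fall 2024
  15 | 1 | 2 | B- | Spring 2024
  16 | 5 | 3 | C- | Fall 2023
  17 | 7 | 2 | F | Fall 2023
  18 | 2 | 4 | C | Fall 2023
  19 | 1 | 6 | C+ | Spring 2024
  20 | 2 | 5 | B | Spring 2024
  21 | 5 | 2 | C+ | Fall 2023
SELECT p.name, COUNT(*) AS n FROM enrollments c JOIN courses p ON c.course_id = p.id GROUP BY p.id, p.name ORDER BY n ASC

Execution result:
name | n
Math 101 | 1
Algorithms 201 | 2
Art 101 | 3
Calculus 201 | 3
Databases 301 | 4
Linear Algebra 201 | 8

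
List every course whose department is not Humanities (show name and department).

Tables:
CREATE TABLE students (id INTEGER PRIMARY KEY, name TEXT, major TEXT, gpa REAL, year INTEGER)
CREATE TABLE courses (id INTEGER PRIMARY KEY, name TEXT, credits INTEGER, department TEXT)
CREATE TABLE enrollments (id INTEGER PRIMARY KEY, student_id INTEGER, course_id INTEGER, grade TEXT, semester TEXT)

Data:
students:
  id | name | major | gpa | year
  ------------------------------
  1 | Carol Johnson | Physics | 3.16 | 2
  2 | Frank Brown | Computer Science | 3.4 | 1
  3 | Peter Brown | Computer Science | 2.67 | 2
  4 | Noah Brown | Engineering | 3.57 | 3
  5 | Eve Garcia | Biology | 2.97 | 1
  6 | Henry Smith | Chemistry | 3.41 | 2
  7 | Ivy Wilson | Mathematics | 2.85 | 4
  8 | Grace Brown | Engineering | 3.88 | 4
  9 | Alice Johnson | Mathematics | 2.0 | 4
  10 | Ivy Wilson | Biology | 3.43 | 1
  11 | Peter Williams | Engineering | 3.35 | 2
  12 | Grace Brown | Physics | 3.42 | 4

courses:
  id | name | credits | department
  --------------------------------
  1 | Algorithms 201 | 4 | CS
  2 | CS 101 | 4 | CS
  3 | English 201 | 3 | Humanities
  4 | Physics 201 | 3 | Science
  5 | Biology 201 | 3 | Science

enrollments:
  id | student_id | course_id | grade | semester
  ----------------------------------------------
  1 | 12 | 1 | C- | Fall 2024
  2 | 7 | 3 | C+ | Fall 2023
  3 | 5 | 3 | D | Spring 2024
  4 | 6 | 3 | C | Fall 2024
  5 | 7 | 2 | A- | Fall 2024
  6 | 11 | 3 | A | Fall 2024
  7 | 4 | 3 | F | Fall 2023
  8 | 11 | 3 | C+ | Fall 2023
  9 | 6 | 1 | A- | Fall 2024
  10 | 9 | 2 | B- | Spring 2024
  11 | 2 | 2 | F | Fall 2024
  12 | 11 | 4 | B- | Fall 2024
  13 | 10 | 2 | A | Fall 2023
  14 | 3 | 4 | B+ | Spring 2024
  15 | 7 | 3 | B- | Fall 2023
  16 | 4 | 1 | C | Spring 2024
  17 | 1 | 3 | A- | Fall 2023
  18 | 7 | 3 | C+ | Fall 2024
SELECT name, department FROM courses WHERE department <> 'Humanities'

Execution result:
name | department
Algorithms 201 | CS
CS 101 | CS
Physics 201 | Science
Biology 201 | Science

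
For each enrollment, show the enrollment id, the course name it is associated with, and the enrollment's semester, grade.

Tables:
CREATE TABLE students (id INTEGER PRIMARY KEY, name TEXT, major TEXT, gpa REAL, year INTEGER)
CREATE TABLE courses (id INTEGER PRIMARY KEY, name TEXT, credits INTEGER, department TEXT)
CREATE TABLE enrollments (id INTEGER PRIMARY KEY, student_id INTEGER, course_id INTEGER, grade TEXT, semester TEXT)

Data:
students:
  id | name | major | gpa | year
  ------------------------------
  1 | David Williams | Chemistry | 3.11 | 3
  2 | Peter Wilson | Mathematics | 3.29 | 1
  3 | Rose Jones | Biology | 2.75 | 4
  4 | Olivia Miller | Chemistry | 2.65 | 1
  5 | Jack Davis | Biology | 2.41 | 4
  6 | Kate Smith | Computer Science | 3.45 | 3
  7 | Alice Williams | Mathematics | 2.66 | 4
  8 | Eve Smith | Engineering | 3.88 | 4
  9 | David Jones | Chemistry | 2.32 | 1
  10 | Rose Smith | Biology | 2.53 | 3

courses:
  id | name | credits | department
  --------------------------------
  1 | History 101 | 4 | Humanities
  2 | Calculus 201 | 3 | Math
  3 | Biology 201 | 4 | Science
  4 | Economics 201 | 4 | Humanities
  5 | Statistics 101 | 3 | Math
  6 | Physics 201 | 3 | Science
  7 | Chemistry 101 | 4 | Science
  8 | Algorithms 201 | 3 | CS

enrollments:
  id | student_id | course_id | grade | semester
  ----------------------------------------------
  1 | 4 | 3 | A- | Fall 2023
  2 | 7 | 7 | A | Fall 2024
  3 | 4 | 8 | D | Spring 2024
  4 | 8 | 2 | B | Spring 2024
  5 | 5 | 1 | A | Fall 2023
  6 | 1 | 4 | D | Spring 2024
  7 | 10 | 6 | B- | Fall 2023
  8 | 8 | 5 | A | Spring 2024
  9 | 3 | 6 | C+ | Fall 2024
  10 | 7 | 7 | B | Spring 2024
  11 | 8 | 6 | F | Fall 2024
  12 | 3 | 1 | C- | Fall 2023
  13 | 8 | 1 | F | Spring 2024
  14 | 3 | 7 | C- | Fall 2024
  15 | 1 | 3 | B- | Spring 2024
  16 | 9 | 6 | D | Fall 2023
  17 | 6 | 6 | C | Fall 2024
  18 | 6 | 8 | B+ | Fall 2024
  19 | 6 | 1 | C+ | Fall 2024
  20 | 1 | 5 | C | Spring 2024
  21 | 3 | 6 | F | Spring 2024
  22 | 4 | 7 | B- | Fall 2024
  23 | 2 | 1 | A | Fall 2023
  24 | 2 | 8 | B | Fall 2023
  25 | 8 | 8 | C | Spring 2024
SELECT c.id, p.name AS course, c.semester, c.grade FROM enrollments c JOIN courses p ON c.course_id = p.id

Execution result:
id | course | semester | grade
1 | Biology 201 | Fall 2023 | A-
2 | Chemistry 101 | Fall 2024 | A
3 | Algorithms 201 | Spring 2024 | D
4 | Calculus 201 | Spring 2024 | B
5 | History 101 | Fall 2023 | A
6 | Economics 201 | Spring 2024 | D
7 | Physics 201 | Fall 2023 | B-
8 | Statistics 101 | Spring 2024 | A
9 | Physics 201 | Fall 2024 | C+
10 | Chemistry 101 | Spring 2024 | B
11 | Physics 201 | Fall 2024 | F
12 | History 101 | Fall 2023 | C-
13 | History 101 | Spring 2024 | F
14 | Chemistry 101 | Fall 2024 | C-
15 | Biology 201 | Spring 2024 | B-
16 | Physics 201 | Fall 2023 | D
17 | Physics 201 | Fall 2024 | C
18 | Algorithms 201 | Fall 2024 | B+
19 | History 101 | Fall 2024 | C+
20 | Statistics 101 | Spring 2024 | C
21 | Physics 201 | Spring 2024 | F
22 | Chemistry 101 | Fall 2024 | B-
23 | History 101 | Fall 2023 | A
24 | Algorithms 201 | Fall 2023 | B
25 | Algorithms 201 | Spring 2024 | C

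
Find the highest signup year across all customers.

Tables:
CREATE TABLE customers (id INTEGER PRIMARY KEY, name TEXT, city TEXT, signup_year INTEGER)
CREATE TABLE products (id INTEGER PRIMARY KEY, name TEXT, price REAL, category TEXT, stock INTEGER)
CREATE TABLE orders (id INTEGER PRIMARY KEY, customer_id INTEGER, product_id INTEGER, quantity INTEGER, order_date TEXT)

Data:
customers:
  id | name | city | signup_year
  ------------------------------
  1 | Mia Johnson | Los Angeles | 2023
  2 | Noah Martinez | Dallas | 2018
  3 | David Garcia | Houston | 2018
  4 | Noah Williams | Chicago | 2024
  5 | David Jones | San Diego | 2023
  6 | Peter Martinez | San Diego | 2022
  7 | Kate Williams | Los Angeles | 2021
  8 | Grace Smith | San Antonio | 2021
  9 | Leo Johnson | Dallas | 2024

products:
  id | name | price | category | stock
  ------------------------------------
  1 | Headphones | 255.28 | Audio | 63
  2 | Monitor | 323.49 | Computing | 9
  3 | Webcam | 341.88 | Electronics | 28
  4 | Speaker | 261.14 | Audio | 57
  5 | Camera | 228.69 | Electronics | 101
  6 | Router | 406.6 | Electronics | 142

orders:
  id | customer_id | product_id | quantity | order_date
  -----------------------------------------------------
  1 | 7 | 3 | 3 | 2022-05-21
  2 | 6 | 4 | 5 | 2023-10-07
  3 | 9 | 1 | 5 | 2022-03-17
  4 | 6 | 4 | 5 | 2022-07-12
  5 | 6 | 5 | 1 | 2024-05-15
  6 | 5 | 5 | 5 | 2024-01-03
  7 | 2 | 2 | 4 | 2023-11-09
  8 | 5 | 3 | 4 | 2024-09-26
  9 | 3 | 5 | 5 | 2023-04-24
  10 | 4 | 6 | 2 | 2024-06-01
SELECT MAX(signup_year) FROM customers

Execution result:
2024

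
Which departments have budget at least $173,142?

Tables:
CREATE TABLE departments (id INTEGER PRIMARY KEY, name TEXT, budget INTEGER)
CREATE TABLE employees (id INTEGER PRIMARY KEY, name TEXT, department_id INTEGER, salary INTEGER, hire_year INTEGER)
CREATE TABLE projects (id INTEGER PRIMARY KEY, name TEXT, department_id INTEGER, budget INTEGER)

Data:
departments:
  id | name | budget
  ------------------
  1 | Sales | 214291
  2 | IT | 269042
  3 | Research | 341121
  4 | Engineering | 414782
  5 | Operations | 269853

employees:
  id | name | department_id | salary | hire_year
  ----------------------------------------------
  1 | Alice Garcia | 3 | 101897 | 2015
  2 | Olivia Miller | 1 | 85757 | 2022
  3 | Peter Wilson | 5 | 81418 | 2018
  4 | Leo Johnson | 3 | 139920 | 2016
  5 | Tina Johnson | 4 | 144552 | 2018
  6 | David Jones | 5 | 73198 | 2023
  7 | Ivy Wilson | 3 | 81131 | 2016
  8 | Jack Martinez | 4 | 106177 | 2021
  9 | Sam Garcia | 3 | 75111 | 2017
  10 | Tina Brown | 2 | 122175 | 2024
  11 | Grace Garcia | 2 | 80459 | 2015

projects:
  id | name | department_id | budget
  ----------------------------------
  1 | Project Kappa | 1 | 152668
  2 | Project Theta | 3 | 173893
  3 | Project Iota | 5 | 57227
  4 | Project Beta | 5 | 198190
SELECT name, budget FROM departments WHERE budget >= 173142

Execution result:
name | budget
Sales | 214291
IT | 269042
Research | 341121
Engineering | 414782
Operations | 269853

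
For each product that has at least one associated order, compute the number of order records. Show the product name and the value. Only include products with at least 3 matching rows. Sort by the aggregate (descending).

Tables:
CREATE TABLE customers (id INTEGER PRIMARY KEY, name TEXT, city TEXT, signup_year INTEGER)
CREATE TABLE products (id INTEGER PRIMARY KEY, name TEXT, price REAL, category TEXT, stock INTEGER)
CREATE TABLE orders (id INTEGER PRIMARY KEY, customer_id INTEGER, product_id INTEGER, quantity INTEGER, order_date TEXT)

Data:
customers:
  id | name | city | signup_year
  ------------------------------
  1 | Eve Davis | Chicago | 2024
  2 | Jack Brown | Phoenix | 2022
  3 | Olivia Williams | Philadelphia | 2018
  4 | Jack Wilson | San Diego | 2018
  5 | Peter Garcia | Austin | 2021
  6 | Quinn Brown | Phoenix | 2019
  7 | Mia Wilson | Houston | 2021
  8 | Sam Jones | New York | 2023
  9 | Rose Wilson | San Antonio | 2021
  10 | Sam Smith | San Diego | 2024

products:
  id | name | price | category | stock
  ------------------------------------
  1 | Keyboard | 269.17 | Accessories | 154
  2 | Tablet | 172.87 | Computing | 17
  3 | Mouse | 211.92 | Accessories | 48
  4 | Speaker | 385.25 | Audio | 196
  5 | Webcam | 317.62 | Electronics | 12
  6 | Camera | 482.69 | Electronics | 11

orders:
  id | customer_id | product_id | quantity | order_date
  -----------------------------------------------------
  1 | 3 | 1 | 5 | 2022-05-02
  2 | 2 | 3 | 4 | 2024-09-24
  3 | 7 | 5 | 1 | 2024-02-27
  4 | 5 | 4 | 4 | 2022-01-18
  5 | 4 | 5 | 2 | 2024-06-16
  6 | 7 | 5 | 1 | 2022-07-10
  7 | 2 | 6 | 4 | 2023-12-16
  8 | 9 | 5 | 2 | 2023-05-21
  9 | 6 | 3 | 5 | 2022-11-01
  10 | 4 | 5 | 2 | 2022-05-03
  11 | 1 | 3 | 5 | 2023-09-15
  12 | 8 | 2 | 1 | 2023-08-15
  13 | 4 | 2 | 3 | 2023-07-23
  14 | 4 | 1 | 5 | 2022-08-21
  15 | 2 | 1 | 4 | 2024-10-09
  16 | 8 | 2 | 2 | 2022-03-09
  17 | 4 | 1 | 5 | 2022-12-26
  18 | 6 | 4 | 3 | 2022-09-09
SELECT p.name, COUNT(*) AS n FROM orders c JOIN products p ON c.product_id = p.id GROUP BY p.id, p.name HAVING COUNT(*) >= 3 ORDER BY n DESC

Execution result:
name | n
Webcam | 5
Keyboard | 4
Tablet | 3
Mouse | 3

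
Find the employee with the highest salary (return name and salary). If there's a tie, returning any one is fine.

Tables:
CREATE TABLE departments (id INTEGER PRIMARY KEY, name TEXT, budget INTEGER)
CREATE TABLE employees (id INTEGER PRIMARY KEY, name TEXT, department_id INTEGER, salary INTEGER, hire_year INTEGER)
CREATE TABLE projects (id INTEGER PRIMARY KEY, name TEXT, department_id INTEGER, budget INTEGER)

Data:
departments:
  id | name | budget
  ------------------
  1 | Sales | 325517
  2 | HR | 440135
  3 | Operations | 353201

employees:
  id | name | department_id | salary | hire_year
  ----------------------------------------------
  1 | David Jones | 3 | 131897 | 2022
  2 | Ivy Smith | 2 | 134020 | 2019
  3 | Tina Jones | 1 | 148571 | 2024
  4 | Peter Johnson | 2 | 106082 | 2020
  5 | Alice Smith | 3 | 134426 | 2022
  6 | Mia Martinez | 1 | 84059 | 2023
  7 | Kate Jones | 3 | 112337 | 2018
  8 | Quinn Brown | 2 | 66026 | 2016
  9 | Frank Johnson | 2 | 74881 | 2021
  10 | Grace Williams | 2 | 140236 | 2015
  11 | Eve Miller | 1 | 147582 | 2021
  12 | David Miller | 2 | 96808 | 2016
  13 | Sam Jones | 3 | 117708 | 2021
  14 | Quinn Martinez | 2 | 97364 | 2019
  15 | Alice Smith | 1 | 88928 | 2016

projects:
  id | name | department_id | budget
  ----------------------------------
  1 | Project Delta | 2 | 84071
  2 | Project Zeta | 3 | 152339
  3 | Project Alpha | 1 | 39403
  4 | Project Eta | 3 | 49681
SELECT name, salary FROM employees ORDER BY salary DESC LIMIT 1

Execution result:
name | salary
Tina Jones | 148571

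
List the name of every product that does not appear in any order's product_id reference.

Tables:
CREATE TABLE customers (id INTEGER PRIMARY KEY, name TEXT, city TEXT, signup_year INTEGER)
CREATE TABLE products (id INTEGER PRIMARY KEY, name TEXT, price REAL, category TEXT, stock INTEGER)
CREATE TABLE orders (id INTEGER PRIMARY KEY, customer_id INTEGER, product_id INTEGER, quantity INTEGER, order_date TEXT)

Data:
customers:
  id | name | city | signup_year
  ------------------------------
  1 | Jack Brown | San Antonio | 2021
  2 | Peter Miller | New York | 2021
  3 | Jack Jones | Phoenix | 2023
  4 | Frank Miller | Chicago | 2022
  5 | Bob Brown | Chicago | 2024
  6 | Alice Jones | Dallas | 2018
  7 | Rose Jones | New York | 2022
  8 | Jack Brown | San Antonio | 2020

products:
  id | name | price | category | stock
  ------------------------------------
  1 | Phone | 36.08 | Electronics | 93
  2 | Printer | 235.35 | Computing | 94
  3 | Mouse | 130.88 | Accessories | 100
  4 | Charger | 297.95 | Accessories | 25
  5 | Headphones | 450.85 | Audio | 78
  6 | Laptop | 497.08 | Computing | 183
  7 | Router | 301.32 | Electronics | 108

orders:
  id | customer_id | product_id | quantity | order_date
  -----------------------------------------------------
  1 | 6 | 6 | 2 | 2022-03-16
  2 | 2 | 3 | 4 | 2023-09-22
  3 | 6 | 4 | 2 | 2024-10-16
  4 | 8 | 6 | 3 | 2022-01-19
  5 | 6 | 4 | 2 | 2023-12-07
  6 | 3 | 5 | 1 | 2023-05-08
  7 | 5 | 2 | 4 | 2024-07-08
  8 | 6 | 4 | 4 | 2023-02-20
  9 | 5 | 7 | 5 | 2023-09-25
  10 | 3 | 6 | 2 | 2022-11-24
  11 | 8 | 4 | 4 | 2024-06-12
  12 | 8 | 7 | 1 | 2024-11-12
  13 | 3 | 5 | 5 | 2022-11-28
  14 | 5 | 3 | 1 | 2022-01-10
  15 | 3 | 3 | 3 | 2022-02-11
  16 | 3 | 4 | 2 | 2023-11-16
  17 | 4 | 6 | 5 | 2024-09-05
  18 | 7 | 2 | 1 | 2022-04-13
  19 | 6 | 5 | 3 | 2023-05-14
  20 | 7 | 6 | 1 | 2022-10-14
SELECT p.name FROM products p LEFT JOIN orders c ON c.product_id = p.id WHERE c.id IS NULL

Execution result:
Phone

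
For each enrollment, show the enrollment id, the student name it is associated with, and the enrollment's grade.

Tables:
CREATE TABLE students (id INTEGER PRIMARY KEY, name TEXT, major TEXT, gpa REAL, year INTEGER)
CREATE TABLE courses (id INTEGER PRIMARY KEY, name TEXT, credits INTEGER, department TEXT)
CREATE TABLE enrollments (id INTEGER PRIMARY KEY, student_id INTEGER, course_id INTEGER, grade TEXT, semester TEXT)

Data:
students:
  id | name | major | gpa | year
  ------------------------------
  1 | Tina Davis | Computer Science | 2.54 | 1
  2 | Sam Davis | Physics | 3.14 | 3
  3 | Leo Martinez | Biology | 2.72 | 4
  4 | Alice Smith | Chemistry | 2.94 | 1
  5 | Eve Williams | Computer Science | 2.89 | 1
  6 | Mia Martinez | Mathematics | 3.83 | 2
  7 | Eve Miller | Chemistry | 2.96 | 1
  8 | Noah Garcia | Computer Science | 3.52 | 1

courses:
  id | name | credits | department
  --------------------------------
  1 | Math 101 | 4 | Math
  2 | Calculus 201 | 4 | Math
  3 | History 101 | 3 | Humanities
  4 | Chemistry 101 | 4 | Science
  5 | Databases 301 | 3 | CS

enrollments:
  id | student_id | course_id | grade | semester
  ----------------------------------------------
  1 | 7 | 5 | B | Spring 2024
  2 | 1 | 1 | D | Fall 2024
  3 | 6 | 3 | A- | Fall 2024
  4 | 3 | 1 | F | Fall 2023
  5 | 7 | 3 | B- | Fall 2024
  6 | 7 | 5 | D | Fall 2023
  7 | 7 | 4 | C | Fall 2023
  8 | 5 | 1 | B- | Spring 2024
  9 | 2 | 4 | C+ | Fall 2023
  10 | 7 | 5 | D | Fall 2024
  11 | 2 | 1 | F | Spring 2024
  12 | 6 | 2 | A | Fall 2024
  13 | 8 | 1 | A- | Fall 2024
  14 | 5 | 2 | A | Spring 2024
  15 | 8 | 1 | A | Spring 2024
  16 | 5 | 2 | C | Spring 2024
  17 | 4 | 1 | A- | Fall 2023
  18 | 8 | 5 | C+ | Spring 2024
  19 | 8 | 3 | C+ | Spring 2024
SELECT c.id, p.name AS student, c.grade FROM enrollments c JOIN students p ON c.student_id = p.id

Execution result:
id | student | grade
1 | Eve Miller | B
2 | Tina Davis | D
3 | Mia Martinez | A-
4 | Leo Martinez | F
5 | Eve Miller | B-
6 | Eve Miller | D
7 | Eve Miller | C
8 | Eve Williams | B-
9 | Sam Davis | C+
10 | Eve Miller | D
11 | Sam Davis | F
12 | Mia Martinez | A
13 | Noah Garcia | A-
14 | Eve Williams | A
15 | Noah Garcia | A
16 | Eve Williams | C
17 | Alice Smith | A-
18 | Noah Garcia | C+
19 | Noah Garcia | C+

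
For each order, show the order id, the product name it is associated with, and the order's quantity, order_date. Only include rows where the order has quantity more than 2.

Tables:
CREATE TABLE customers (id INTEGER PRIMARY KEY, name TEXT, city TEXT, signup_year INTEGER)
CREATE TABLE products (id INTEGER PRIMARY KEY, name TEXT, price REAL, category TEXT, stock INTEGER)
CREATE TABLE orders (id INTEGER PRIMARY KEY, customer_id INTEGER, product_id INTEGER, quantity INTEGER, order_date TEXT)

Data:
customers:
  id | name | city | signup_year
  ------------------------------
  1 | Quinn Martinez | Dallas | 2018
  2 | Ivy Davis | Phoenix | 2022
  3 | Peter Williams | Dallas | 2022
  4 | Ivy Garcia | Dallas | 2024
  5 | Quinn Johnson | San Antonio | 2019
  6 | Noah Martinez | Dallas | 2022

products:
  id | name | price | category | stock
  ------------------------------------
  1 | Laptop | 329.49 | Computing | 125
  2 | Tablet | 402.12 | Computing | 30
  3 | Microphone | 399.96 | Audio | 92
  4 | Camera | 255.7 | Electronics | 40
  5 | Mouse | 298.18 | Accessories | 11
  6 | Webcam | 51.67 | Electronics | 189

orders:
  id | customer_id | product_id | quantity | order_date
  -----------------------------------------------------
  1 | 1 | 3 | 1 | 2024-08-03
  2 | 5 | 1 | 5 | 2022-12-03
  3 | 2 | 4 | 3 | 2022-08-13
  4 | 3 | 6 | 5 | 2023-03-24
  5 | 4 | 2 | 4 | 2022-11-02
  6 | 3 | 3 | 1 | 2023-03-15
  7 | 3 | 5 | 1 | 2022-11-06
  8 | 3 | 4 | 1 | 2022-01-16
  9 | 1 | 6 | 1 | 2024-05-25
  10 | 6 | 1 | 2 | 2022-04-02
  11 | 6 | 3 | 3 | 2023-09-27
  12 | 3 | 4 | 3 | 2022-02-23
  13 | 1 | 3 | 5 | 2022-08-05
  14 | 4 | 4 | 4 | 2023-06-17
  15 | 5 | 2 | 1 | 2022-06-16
SELECT c.id, p.name AS product, c.quantity, c.order_date FROM orders c JOIN products p ON c.product_id = p.id WHERE c.quantity > 2

Execution result:
id | product | quantity | order_date
2 | Laptop | 5 | 2022-12-03
3 | Camera | 3 | 2022-08-13
4 | Webcam | 5 | 2023-03-24
5 | Tablet | 4 | 2022-11-02
11 | Microphone | 3 | 2023-09-27
12 | Camera | 3 | 2022-02-23
13 | Microphone | 5 | 2022-08-05
14 | Camera | 4 | 2023-06-17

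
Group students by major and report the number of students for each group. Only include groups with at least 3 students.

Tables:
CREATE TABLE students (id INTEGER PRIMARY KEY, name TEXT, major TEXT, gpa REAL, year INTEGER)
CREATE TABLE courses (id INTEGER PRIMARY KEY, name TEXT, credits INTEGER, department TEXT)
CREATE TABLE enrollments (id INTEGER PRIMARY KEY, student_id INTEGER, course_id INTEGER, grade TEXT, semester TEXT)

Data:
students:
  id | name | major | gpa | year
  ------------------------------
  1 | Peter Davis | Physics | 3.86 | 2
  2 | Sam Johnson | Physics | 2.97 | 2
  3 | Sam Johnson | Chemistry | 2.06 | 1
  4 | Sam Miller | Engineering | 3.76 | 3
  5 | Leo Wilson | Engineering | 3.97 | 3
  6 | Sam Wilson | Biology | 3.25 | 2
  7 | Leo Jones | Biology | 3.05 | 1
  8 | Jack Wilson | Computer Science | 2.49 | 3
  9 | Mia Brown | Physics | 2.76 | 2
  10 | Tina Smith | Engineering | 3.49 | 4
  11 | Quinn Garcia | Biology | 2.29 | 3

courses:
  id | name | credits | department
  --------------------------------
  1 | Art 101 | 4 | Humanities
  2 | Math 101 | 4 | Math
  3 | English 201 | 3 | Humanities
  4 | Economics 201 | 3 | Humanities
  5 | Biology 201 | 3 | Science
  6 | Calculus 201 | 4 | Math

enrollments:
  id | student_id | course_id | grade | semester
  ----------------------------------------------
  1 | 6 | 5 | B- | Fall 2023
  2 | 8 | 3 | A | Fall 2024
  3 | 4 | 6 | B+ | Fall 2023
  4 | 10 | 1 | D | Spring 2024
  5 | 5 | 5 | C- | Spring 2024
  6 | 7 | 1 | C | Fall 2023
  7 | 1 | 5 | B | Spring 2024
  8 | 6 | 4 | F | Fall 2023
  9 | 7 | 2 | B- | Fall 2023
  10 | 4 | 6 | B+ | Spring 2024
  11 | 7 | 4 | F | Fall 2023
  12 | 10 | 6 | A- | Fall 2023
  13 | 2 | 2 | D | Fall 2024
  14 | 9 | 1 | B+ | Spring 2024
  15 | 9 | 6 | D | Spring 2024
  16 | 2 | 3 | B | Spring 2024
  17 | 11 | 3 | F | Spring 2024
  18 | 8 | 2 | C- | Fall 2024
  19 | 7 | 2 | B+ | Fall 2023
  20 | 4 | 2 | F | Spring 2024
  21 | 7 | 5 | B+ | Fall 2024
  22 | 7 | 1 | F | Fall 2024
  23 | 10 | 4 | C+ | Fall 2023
SELECT major, COUNT(*) AS n FROM students GROUP BY major HAVING COUNT(*) >= 3

Execution result:
major | n
Biology | 3
Engineering | 3
Physics | 3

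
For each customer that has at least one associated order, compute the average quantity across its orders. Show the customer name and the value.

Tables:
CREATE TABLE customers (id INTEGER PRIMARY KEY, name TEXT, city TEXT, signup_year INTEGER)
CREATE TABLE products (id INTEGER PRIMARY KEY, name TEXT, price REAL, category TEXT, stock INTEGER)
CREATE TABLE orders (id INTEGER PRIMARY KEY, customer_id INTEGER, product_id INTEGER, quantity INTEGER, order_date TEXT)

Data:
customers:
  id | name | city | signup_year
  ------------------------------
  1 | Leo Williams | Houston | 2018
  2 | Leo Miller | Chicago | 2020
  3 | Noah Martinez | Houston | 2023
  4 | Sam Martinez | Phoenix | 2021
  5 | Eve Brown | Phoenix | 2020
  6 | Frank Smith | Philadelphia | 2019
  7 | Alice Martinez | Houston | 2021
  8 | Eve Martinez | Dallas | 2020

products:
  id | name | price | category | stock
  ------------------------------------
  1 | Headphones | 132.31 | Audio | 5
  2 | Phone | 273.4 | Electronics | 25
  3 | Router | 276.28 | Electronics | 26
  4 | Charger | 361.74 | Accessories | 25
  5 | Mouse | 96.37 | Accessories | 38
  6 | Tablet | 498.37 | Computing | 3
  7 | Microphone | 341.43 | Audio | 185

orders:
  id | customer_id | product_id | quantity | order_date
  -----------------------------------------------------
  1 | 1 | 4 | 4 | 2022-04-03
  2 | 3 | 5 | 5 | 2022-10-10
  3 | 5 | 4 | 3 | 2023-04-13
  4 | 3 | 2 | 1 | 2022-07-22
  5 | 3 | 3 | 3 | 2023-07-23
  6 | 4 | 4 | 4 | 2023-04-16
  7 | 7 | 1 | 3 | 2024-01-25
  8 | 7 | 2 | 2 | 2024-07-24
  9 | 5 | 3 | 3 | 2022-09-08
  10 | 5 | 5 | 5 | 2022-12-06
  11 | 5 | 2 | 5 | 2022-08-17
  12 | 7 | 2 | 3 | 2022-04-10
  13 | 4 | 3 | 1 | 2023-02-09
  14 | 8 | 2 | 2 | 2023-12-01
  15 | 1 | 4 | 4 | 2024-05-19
SELECT p.name, AVG(c.quantity) AS avg_quantity FROM orders c JOIN customers p ON c.customer_id = p.id GROUP BY p.id, p.name

Execution result:
name | avg_quantity
Leo Williams | 4.00
Noah Martinez | 3.00
Sam Martinez | 2.50
Eve Brown | 4.00
Alice Martinez | 2.67
Eve Martinez | 2.00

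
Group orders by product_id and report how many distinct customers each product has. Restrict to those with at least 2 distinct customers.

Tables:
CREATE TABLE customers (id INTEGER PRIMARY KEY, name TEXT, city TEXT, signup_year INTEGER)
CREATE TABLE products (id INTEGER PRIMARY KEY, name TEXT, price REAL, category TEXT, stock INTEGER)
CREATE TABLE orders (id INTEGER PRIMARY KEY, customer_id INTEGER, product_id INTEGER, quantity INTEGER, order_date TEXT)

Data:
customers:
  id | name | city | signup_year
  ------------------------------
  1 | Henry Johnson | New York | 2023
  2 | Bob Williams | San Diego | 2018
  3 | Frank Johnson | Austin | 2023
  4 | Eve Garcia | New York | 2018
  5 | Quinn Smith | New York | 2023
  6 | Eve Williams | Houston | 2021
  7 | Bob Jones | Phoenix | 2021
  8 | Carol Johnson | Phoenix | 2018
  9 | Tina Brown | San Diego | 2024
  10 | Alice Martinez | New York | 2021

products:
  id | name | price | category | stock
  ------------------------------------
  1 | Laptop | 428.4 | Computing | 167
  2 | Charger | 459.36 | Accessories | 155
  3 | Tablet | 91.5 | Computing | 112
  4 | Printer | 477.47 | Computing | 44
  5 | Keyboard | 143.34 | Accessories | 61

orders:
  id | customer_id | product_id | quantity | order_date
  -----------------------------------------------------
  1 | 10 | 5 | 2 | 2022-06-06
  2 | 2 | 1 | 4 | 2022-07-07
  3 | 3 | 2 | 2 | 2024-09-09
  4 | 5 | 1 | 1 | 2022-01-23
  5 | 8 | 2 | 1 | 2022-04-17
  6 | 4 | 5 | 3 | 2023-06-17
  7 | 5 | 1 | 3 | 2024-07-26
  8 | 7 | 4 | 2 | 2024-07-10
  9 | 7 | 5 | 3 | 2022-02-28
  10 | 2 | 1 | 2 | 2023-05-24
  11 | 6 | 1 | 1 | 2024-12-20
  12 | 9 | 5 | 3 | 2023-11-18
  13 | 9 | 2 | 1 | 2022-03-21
SELECT product_id, COUNT(DISTINCT customer_id) AS distinct_customer_count FROM orders GROUP BY product_id HAVING COUNT(DISTINCT customer_id) >= 2

Execution result:
product_id | distinct_customer_count
1 | 3
2 | 3
5 | 4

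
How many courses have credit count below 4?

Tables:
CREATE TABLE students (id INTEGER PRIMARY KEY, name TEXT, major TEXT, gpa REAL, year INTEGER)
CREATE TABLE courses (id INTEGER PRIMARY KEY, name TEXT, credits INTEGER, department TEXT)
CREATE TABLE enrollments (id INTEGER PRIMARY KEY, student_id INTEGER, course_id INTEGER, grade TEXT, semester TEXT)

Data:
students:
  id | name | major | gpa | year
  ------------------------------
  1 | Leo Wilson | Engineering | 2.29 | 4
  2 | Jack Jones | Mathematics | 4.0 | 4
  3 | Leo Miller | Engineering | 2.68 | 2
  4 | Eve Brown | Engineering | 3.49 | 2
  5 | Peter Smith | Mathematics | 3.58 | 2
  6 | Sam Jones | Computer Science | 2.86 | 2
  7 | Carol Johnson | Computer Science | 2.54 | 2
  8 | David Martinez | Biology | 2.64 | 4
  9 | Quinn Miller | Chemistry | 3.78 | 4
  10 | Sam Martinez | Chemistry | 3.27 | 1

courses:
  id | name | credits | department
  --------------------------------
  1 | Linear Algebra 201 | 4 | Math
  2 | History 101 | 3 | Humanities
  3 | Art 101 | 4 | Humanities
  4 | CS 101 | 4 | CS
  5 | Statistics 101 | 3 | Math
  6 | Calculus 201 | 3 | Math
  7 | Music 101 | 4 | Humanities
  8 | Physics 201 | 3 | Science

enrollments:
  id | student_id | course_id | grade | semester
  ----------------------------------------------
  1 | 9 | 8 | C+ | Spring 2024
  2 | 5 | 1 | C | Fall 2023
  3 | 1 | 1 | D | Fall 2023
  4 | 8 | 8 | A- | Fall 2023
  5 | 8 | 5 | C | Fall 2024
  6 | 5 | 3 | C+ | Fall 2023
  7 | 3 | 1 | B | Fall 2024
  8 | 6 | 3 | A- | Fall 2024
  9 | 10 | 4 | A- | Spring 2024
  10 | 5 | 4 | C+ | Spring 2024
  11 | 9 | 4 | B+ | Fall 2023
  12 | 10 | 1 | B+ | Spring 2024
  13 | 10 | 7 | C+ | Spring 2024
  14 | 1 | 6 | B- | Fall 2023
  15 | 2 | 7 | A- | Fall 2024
SELECT COUNT(*) FROM courses WHERE credits < 4

Execution result:
4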